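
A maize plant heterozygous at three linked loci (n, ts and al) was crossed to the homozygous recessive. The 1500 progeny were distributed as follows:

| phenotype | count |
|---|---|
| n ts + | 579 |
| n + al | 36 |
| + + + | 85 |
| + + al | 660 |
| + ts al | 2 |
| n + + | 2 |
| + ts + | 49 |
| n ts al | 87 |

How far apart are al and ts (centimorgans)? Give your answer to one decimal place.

The two most frequent reciprocal classes, + + al and n ts +, are the parental types, so the F1 was + + al / n ts +.
The two rarest classes, + ts al and n + +, are the double crossovers. Comparing them with the parentals, only the ts allele has switched, so ts is the middle locus and the order is n – ts – al.
Crossovers in the ts–al interval produce the single-crossover classes + + + and n ts al (85 + 87 = 172) plus the double crossovers (4).
RF(ts–al) = (172 + 4) / 1500 = 176/1500 = 0.1173 → 11.7 centimorgans.

11.7 centimorgans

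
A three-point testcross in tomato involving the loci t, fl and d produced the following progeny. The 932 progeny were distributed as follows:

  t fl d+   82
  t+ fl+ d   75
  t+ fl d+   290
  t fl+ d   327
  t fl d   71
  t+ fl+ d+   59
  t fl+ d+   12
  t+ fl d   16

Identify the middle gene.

The two most frequent reciprocal classes, t+ fl d+ and t fl+ d, are the parental types, so the F1 was t+ fl d+ / t fl+ d.
The two rarest classes, t+ fl d and t fl+ d+, are the double crossovers. Comparing them with the parentals, only the d allele has switched, so d is the middle locus and the order is fl – d – t.

d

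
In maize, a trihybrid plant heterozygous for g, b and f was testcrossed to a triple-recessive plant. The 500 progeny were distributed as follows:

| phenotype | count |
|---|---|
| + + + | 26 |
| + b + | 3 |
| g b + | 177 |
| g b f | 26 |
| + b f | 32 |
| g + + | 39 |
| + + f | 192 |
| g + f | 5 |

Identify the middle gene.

g

The two most frequent reciprocal classes, + + f and g b +, are the parental types, so the F1 was + + f / g b +.
The two rarest classes, g + f and + b +, are the double crossovers. Comparing them with the parentals, only the g allele has switched, so g is the middle locus and the order is f – g – b.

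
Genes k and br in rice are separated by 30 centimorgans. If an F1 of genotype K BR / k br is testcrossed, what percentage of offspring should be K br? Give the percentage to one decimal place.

A map distance of 30 centimorgans corresponds to a recombination frequency of 0.300.
The F1 is K BR / k br, so K br is a recombinant gamete class with expected frequency r/2 = 0.300/2 = 0.1500.
That is 0.1500 = 15.0% of the progeny.

15.0%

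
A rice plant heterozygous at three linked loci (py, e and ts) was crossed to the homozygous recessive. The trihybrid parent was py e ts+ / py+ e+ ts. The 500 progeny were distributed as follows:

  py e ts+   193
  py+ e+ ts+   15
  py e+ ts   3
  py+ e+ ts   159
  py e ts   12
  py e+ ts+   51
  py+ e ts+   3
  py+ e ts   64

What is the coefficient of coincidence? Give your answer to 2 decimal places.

The two rarest classes, py+ e ts+ and py e+ ts, are the double crossovers. Comparing them with the parentals, only the py allele has switched, so py is the middle locus and the order is ts – py – e.
ts–py: (27 + 6)/500 = 0.0660; py–e: (115 + 6)/500 = 0.2420.
Expected DCO frequency = 0.0660 × 0.2420 ≈ 0.01597; observed = 6/500 ≈ 0.01200.
Coefficient of coincidence = 0.01200/0.01597 ≈ 0.75.

0.75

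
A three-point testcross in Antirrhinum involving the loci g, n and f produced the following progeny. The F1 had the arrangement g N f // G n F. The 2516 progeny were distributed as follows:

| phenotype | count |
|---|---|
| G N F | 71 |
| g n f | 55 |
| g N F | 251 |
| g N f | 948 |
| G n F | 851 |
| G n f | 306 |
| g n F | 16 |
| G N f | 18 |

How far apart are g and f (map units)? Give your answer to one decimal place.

The two rarest classes, G N f and g n F, are the double crossovers. Comparing them with the parentals, only the g allele has switched, so g is the middle locus and the order is n – g – f.
Crossovers in the g–f interval produce the single-crossover classes g N F and G n f (251 + 306 = 557) plus the double crossovers (34).
RF(g–f) = (557 + 34) / 2516 = 591/2516 = 0.2349 → 23.5 map units.

23.5 map units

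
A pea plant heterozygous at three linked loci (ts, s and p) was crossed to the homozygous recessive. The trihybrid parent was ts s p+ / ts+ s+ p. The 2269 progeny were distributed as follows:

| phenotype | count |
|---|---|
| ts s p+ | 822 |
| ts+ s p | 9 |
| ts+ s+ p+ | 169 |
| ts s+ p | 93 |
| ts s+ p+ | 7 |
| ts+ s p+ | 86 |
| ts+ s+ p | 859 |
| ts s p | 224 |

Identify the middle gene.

The two rarest classes, ts s+ p+ and ts+ s p, are the double crossovers. Comparing them with the parentals, only the s allele has switched, so s is the middle locus and the order is p – s – ts.

s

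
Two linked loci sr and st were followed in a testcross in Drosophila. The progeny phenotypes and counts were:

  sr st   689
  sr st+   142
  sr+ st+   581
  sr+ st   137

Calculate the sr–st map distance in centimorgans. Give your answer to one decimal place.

The two most frequent classes, sr+ st+ (581) and sr st (689), are the parental types, so the F1 was sr+ st+ / sr st.
The recombinant classes are sr+ st and sr st+: 137 + 142 = 279.
Recombination frequency = 279/1549 = 0.1801 ≈ 18.0%, i.e. 18.0 centimorgans.

18.0 centimorgans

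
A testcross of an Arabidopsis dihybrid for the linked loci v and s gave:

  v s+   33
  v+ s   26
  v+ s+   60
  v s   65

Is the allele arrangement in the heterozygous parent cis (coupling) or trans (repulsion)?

cis

The two most frequent classes are v+ s+ (60) and v s (65); these are the parental (non-recombinant) types.
So the F1 carried v+ s+ on one chromosome and v s on the other — the recessive alleles are on the same chromosome (cis / coupling).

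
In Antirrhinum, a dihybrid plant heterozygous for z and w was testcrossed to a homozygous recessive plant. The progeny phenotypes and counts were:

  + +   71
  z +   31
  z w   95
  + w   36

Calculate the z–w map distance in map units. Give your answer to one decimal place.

28.8 map units

The two most frequent classes, + + (71) and z w (95), are the parental types, so the F1 was + + / z w.
The recombinant classes are + w and z +: 36 + 31 = 67.
Recombination frequency = 67/233 = 0.2876 ≈ 28.8%, i.e. 28.8 map units.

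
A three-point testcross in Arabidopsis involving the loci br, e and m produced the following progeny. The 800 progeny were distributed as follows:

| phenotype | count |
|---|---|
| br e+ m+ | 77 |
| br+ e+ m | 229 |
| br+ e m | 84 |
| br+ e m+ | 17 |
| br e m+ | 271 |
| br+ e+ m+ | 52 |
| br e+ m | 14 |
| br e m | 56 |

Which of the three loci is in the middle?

br

The two most frequent reciprocal classes, br e m+ and br+ e+ m, are the parental types, so the F1 was br e m+ / br+ e+ m.
The two rarest classes, br+ e m+ and br e+ m, are the double crossovers. Comparing them with the parentals, only the br allele has switched, so br is the middle locus and the order is e – br – m.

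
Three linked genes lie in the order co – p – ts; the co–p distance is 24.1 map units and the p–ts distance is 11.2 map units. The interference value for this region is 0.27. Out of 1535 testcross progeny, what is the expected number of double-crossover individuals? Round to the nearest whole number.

Map distances give recombination frequencies of 0.241 and 0.112 for the two intervals.
With interference 0.27 (so coincidence = 0.73), expected double-crossover frequency = 0.241 × 0.112 × 0.73 = 0.01970.
Expected number = 0.01970 × 1535 = 30.25 ≈ 30.

30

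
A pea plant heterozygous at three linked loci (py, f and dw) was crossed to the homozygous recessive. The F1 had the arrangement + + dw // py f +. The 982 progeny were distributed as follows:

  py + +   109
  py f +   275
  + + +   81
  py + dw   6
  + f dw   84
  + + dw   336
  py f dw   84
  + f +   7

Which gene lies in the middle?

py

The two rarest classes, py + dw and + f +, are the double crossovers. Comparing them with the parentals, only the py allele has switched, so py is the middle locus and the order is f – py – dw.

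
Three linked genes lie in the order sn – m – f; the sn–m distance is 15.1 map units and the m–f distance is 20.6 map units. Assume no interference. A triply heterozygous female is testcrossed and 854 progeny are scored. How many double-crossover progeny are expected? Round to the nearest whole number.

Map distances give recombination frequencies of 0.151 and 0.206 for the two intervals.
With no interference, expected double-crossover frequency = 0.151 × 0.206 = 0.03111.
Expected number = 0.03111 × 854 = 26.56 ≈ 27.

27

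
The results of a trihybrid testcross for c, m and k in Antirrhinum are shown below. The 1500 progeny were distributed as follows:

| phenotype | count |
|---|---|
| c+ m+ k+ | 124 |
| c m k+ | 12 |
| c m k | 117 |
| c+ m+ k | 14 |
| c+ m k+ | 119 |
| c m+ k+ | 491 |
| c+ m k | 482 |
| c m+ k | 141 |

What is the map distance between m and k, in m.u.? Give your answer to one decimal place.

19.1 m.u.

The two most frequent reciprocal classes, c+ m k and c m+ k+, are the parental types, so the F1 was c+ m k / c m+ k+.
The two rarest classes, c+ m+ k and c m k+, are the double crossovers. Comparing them with the parentals, only the m allele has switched, so m is the middle locus and the order is c – m – k.
Crossovers in the m–k interval produce the single-crossover classes c+ m k+ and c m+ k (119 + 141 = 260) plus the double crossovers (26).
RF(m–k) = (260 + 26) / 1500 = 286/1500 = 0.1907 → 19.1 m.u.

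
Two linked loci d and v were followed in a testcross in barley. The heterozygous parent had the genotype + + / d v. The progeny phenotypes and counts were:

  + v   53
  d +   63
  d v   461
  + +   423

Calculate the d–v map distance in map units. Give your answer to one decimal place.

11.6 map units

The recombinant classes are + v and d +: 53 + 63 = 116.
Recombination frequency = 116/1000 = 0.1160 ≈ 11.6%, i.e. 11.6 map units.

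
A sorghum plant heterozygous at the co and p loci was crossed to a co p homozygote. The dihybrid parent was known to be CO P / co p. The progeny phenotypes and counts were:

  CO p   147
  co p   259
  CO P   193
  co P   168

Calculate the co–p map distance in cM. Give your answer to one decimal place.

The recombinant classes are CO p and co P: 147 + 168 = 315.
Recombination frequency = 315/767 = 0.4107 ≈ 41.1%, i.e. 41.1 cM.

41.1 cM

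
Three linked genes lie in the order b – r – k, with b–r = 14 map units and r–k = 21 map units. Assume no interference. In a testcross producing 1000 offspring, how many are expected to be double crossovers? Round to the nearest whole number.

Map distances give recombination frequencies of 0.140 and 0.210 for the two intervals.
With no interference, expected double-crossover frequency = 0.140 × 0.210 = 0.02940.
Expected number = 0.02940 × 1000 = 29.40 ≈ 29.

29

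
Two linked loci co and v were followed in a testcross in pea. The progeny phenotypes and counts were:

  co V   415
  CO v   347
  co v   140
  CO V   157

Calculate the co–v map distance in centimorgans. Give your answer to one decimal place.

The two most frequent classes, CO v (347) and co V (415), are the parental types, so the F1 was CO v / co V.
The recombinant classes are CO V and co v: 157 + 140 = 297.
Recombination frequency = 297/1059 = 0.2805 ≈ 28.0%, i.e. 28.0 centimorgans.

28.0 centimorgans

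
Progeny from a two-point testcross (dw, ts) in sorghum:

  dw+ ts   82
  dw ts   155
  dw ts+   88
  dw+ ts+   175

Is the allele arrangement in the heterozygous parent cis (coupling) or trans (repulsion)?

cis

The two most frequent classes are dw+ ts+ (175) and dw ts (155); these are the parental (non-recombinant) types.
So the F1 carried dw+ ts+ on one chromosome and dw ts on the other — the recessive alleles are on the same chromosome (cis / coupling).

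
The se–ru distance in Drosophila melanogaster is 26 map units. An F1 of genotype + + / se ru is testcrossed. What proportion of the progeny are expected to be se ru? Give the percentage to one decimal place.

37.0%

A map distance of 26 map units corresponds to a recombination frequency of 0.260.
The F1 is + + / se ru, so se ru is a parental gamete class with expected frequency (1 − r)/2 = 0.740/2 = 0.3700.
That is 0.3700 = 37.0% of the progeny.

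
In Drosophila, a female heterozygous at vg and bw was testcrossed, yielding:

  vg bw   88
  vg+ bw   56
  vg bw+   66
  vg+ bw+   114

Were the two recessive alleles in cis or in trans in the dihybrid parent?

cis

The two most frequent classes are vg+ bw+ (114) and vg bw (88); these are the parental (non-recombinant) types.
So the F1 carried vg+ bw+ on one chromosome and vg bw on the other — the recessive alleles are on the same chromosome (cis / coupling).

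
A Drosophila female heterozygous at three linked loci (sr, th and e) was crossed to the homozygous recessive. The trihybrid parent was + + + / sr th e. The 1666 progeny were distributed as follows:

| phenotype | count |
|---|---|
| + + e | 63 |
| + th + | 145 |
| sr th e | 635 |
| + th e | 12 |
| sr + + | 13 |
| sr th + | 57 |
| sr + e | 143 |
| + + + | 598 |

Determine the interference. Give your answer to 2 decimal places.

The two rarest classes, sr + + and + th e, are the double crossovers. Comparing them with the parentals, only the sr allele has switched, so sr is the middle locus and the order is e – sr – th.
e–sr: (120 + 25)/1666 = 0.0870; sr–th: (288 + 25)/1666 = 0.1879.
Expected DCO frequency = 0.0870 × 0.1879 ≈ 0.01635; observed = 25/1666 ≈ 0.01501.
Coefficient of coincidence = 0.01501/0.01635 ≈ 0.92; interference = 1 − 0.92 = 0.08.

0.08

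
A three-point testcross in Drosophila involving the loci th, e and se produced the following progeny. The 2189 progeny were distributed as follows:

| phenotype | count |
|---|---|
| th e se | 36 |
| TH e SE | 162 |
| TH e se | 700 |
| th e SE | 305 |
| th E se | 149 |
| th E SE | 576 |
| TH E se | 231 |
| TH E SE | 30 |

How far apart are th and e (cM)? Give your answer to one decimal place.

The two most frequent reciprocal classes, TH e se and th E SE, are the parental types, so the F1 was TH e se / th E SE.
The two rarest classes, th e se and TH E SE, are the double crossovers. Comparing them with the parentals, only the th allele has switched, so th is the middle locus and the order is se – th – e.
Crossovers in the th–e interval produce the single-crossover classes TH E se and th e SE (231 + 305 = 536) plus the double crossovers (66).
RF(th–e) = (536 + 66) / 2189 = 602/2189 = 0.2750 → 27.5 cM.

27.5 cM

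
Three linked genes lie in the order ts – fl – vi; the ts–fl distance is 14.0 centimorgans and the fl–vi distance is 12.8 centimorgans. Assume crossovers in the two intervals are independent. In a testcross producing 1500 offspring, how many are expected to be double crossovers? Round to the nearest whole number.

27

Map distances give recombination frequencies of 0.140 and 0.128 for the two intervals.
With no interference, expected double-crossover frequency = 0.140 × 0.128 = 0.01792.
Expected number = 0.01792 × 1500 = 26.88 ≈ 27.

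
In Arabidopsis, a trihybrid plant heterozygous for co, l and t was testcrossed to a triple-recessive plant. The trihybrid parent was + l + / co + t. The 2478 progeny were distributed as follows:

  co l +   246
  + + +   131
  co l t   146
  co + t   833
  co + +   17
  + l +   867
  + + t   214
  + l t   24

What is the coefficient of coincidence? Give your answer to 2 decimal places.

The two rarest classes, + l t and co + +, are the double crossovers. Comparing them with the parentals, only the t allele has switched, so t is the middle locus and the order is co – t – l.
co–t: (460 + 41)/2478 = 0.2022; t–l: (277 + 41)/2478 = 0.1283.
Expected DCO frequency = 0.2022 × 0.1283 ≈ 0.02594; observed = 41/2478 ≈ 0.01655.
Coefficient of coincidence = 0.01655/0.02594 ≈ 0.64.

0.64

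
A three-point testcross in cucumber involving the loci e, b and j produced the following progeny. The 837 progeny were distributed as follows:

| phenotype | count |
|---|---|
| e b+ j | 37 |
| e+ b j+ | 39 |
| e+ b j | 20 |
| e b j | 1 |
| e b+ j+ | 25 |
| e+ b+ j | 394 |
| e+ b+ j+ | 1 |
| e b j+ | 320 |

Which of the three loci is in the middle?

j

The two most frequent reciprocal classes, e b j+ and e+ b+ j, are the parental types, so the F1 was e b j+ / e+ b+ j.
The two rarest classes, e b j and e+ b+ j+, are the double crossovers. Comparing them with the parentals, only the j allele has switched, so j is the middle locus and the order is e – j – b.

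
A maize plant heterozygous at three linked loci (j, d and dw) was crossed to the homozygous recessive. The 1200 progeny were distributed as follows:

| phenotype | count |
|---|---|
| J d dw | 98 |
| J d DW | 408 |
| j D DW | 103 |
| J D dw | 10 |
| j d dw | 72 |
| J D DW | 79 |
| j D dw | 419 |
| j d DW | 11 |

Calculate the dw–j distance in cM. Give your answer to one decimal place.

18.5 cM

The two most frequent reciprocal classes, J d DW and j D dw, are the parental types, so the F1 was J d DW / j D dw.
The two rarest classes, j d DW and J D dw, are the double crossovers. Comparing them with the parentals, only the j allele has switched, so j is the middle locus and the order is d – j – dw.
Crossovers in the j–dw interval produce the single-crossover classes J d dw and j D DW (98 + 103 = 201) plus the double crossovers (21).
RF(j–dw) = (201 + 21) / 1200 = 222/1200 = 0.1850 → 18.5 cM.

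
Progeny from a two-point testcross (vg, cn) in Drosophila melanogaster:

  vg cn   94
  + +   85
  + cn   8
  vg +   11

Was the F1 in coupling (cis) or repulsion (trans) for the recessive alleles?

cis

The two most frequent classes are + + (85) and vg cn (94); these are the parental (non-recombinant) types.
So the F1 carried + + on one chromosome and vg cn on the other — the recessive alleles are on the same chromosome (cis / coupling).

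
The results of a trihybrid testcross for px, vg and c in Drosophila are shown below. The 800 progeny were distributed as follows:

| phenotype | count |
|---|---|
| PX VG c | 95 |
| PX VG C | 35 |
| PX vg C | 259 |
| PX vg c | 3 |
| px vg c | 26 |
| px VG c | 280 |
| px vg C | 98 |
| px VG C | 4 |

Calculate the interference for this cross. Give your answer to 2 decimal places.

0.59

The two most frequent reciprocal classes, PX vg C and px VG c, are the parental types, so the F1 was PX vg C / px VG c.
The two rarest classes, PX vg c and px VG C, are the double crossovers. Comparing them with the parentals, only the c allele has switched, so c is the middle locus and the order is vg – c – px.
vg–c: (61 + 7)/800 = 0.0850; c–px: (193 + 7)/800 = 0.2500.
Expected DCO frequency = 0.0850 × 0.2500 ≈ 0.02125; observed = 7/800 ≈ 0.00875.
Coefficient of coincidence = 0.00875/0.02125 ≈ 0.41; interference = 1 − 0.41 = 0.59.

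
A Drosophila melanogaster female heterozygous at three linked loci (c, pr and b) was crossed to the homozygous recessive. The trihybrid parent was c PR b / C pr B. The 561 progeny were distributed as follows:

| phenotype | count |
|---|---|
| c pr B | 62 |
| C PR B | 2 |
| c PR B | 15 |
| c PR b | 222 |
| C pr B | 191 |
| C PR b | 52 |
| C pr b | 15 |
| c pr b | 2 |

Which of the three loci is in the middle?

pr

The two rarest classes, c pr b and C PR B, are the double crossovers. Comparing them with the parentals, only the pr allele has switched, so pr is the middle locus and the order is c – pr – b.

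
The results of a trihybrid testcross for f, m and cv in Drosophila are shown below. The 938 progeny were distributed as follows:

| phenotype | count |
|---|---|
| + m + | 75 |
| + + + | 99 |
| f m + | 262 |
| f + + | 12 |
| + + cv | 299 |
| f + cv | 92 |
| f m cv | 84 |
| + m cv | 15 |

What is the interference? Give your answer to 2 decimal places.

0.38

The two most frequent reciprocal classes, f m + and + + cv, are the parental types, so the F1 was f m + / + + cv.
The two rarest classes, f + + and + m cv, are the double crossovers. Comparing them with the parentals, only the m allele has switched, so m is the middle locus and the order is cv – m – f.
cv–m: (183 + 27)/938 = 0.2239; m–f: (167 + 27)/938 = 0.2068.
Expected DCO frequency = 0.2239 × 0.2068 ≈ 0.04630; observed = 27/938 ≈ 0.02878.
Coefficient of coincidence = 0.02878/0.04630 ≈ 0.62; interference = 1 − 0.62 = 0.38.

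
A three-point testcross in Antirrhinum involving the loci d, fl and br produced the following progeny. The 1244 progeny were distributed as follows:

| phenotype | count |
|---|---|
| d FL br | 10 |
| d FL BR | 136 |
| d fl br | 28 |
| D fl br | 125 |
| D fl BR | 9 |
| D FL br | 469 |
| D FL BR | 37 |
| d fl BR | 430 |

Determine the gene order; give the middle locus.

d

The two most frequent reciprocal classes, d fl BR and D FL br, are the parental types, so the F1 was d fl BR / D FL br.
The two rarest classes, D fl BR and d FL br, are the double crossovers. Comparing them with the parentals, only the d allele has switched, so d is the middle locus and the order is br – d – fl.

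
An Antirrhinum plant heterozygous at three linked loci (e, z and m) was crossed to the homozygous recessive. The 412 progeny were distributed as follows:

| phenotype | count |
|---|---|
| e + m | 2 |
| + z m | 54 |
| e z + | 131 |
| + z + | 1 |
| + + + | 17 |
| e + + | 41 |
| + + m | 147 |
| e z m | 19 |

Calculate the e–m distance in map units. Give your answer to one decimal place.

9.5 map units

The two most frequent reciprocal classes, + + m and e z +, are the parental types, so the F1 was + + m / e z +.
The two rarest classes, e + m and + z +, are the double crossovers. Comparing them with the parentals, only the e allele has switched, so e is the middle locus and the order is z – e – m.
Crossovers in the e–m interval produce the single-crossover classes + + + and e z m (17 + 19 = 36) plus the double crossovers (3).
RF(e–m) = (36 + 3) / 412 = 39/412 = 0.0947 → 9.5 map units.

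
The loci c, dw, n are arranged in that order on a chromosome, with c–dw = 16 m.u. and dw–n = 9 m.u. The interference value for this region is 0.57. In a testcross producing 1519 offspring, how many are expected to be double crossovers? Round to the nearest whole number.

Map distances give recombination frequencies of 0.160 and 0.090 for the two intervals.
With interference 0.57 (so coincidence = 0.43), expected double-crossover frequency = 0.160 × 0.090 × 0.43 = 0.00619.
Expected number = 0.00619 × 1519 = 9.41 ≈ 9.

9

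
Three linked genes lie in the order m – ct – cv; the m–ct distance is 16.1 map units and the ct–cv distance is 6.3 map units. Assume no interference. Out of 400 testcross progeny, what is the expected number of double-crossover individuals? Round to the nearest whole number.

Map distances give recombination frequencies of 0.161 and 0.063 for the two intervals.
With no interference, expected double-crossover frequency = 0.161 × 0.063 = 0.01014.
Expected number = 0.01014 × 400 = 4.06 ≈ 4.

4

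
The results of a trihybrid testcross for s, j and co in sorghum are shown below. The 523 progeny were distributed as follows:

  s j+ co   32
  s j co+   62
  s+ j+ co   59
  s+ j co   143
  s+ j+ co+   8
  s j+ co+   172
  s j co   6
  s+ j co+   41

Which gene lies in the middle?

s

The two most frequent reciprocal classes, s+ j co and s j+ co+, are the parental types, so the F1 was s+ j co / s j+ co+.
The two rarest classes, s j co and s+ j+ co+, are the double crossovers. Comparing them with the parentals, only the s allele has switched, so s is the middle locus and the order is j – s – co.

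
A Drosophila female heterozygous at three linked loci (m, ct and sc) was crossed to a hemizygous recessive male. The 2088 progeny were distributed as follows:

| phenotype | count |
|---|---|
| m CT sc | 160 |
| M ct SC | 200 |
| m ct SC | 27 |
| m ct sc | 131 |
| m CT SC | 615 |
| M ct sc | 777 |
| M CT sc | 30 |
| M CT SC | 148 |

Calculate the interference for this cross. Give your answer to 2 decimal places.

The two most frequent reciprocal classes, M ct sc and m CT SC, are the parental types, so the F1 was M ct sc / m CT SC.
The two rarest classes, M CT sc and m ct SC, are the double crossovers. Comparing them with the parentals, only the ct allele has switched, so ct is the middle locus and the order is m – ct – sc.
m–ct: (279 + 57)/2088 = 0.1609; ct–sc: (360 + 57)/2088 = 0.1997.
Expected DCO frequency = 0.1609 × 0.1997 ≈ 0.03213; observed = 57/2088 ≈ 0.02730.
Coefficient of coincidence = 0.02730/0.03213 ≈ 0.85; interference = 1 − 0.85 = 0.15.

0.15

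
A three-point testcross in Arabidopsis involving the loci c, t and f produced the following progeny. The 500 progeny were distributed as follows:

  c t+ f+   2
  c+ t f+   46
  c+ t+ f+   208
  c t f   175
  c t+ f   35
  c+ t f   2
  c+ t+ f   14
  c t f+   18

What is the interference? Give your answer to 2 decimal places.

The two most frequent reciprocal classes, c+ t+ f+ and c t f, are the parental types, so the F1 was c+ t+ f+ / c t f.
The two rarest classes, c t+ f+ and c+ t f, are the double crossovers. Comparing them with the parentals, only the c allele has switched, so c is the middle locus and the order is f – c – t.
f–c: (32 + 4)/500 = 0.0720; c–t: (81 + 4)/500 = 0.1700.
Expected DCO frequency = 0.0720 × 0.1700 ≈ 0.01224; observed = 4/500 ≈ 0.00800.
Coefficient of coincidence = 0.00800/0.01224 ≈ 0.65; interference = 1 − 0.65 = 0.35.

0.35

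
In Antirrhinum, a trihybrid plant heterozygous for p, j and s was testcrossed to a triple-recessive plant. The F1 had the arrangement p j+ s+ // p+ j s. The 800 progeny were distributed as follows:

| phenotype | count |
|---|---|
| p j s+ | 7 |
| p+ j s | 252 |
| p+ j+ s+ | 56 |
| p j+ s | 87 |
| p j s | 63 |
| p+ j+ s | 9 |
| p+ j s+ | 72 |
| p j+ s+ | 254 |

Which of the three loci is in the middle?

The two rarest classes, p j s+ and p+ j+ s, are the double crossovers. Comparing them with the parentals, only the j allele has switched, so j is the middle locus and the order is s – j – p.

j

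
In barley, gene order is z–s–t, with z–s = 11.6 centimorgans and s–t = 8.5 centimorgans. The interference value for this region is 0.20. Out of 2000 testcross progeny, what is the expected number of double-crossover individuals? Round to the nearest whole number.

Map distances give recombination frequencies of 0.116 and 0.085 for the two intervals.
With interference 0.20 (so coincidence = 0.80), expected double-crossover frequency = 0.116 × 0.085 × 0.80 = 0.00789.
Expected number = 0.00789 × 2000 = 15.78 ≈ 16.

16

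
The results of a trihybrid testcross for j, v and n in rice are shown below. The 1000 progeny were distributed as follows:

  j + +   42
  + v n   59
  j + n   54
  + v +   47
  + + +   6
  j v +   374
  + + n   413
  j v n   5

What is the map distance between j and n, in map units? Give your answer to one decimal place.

The two most frequent reciprocal classes, j v + and + + n, are the parental types, so the F1 was j v + / + + n.
The two rarest classes, j v n and + + +, are the double crossovers. Comparing them with the parentals, only the n allele has switched, so n is the middle locus and the order is j – n – v.
Crossovers in the j–n interval produce the single-crossover classes + v + and j + n (47 + 54 = 101) plus the double crossovers (11).
RF(j–n) = (101 + 11) / 1000 = 112/1000 = 0.1120 → 11.2 map units.

11.2 map units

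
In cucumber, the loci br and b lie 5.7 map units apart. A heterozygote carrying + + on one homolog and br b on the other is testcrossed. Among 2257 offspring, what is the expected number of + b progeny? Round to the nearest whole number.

64

A map distance of 5.7 map units corresponds to a recombination frequency of 0.057.
The F1 is + + / br b, so + b is a recombinant gamete class with expected frequency r/2 = 0.057/2 = 0.0285.
Expected number = 0.0285 × 2257 = 64.32 ≈ 64.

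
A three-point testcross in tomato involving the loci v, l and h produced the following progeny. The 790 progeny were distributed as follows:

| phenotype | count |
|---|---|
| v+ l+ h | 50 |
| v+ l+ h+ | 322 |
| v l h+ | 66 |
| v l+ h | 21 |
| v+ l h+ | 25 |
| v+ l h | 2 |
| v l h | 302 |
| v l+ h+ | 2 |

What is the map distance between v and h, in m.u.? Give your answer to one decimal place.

The two most frequent reciprocal classes, v+ l+ h+ and v l h, are the parental types, so the F1 was v+ l+ h+ / v l h.
The two rarest classes, v l+ h+ and v+ l h, are the double crossovers. Comparing them with the parentals, only the v allele has switched, so v is the middle locus and the order is l – v – h.
Crossovers in the v–h interval produce the single-crossover classes v+ l+ h and v l h+ (50 + 66 = 116) plus the double crossovers (4).
RF(v–h) = (116 + 4) / 790 = 120/790 = 0.1519 → 15.2 m.u.

15.2 m.u.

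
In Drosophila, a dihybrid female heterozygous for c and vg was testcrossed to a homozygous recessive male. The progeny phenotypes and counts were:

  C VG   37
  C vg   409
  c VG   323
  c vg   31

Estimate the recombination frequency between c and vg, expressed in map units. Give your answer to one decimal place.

8.5 map units

The two most frequent classes, C vg (409) and c VG (323), are the parental types, so the F1 was C vg / c VG.
The recombinant classes are C VG and c vg: 37 + 31 = 68.
Recombination frequency = 68/800 = 0.0850 ≈ 8.5%, i.e. 8.5 map units.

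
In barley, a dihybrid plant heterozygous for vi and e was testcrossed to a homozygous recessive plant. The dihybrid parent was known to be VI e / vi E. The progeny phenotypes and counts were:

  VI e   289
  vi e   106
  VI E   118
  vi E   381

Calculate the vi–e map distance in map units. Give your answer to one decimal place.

25.1 map units

The recombinant classes are VI E and vi e: 118 + 106 = 224.
Recombination frequency = 224/894 = 0.2506 ≈ 25.1%, i.e. 25.1 map units.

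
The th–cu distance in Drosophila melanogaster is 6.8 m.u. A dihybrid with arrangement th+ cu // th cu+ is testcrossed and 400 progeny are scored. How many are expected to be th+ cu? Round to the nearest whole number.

A map distance of 6.8 m.u. corresponds to a recombination frequency of 0.068.
The F1 is th+ cu / th cu+, so th+ cu is a parental gamete class with expected frequency (1 − r)/2 = 0.932/2 = 0.4660.
Expected number = 0.4660 × 400 = 186.40 ≈ 186.

186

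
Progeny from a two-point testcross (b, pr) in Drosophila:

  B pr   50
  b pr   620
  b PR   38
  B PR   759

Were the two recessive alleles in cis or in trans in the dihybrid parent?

The two most frequent classes are B PR (759) and b pr (620); these are the parental (non-recombinant) types.
So the F1 carried B PR on one chromosome and b pr on the other — the recessive alleles are on the same chromosome (cis / coupling).

cis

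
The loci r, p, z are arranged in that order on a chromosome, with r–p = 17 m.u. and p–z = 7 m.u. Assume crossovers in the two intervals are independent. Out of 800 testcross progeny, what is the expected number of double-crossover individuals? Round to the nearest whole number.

Map distances give recombination frequencies of 0.170 and 0.070 for the two intervals.
With no interference, expected double-crossover frequency = 0.170 × 0.070 = 0.01190.
Expected number = 0.01190 × 800 = 9.52 ≈ 10.

10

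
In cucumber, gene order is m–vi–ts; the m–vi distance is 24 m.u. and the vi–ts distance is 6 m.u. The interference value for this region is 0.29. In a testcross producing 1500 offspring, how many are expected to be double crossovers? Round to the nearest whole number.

Map distances give recombination frequencies of 0.240 and 0.060 for the two intervals.
With interference 0.29 (so coincidence = 0.71), expected double-crossover frequency = 0.240 × 0.060 × 0.71 = 0.01022.
Expected number = 0.01022 × 1500 = 15.34 ≈ 15.

15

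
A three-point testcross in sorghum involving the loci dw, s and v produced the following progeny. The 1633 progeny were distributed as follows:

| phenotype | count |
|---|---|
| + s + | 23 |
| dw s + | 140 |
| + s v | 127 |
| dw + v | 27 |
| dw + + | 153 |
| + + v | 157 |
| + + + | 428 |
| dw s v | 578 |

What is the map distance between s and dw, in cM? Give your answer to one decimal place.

The two most frequent reciprocal classes, dw s v and + + +, are the parental types, so the F1 was dw s v / + + +.
The two rarest classes, dw + v and + s +, are the double crossovers. Comparing them with the parentals, only the s allele has switched, so s is the middle locus and the order is v – s – dw.
Crossovers in the s–dw interval produce the single-crossover classes + s v and dw + + (127 + 153 = 280) plus the double crossovers (50).
RF(s–dw) = (280 + 50) / 1633 = 330/1633 = 0.2021 → 20.2 cM.

20.2 cM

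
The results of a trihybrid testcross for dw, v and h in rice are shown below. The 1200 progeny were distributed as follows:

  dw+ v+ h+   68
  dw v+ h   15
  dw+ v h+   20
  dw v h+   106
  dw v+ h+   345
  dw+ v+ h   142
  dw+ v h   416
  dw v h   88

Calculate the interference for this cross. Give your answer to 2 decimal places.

0.22

The two most frequent reciprocal classes, dw+ v h and dw v+ h+, are the parental types, so the F1 was dw+ v h / dw v+ h+.
The two rarest classes, dw+ v h+ and dw v+ h, are the double crossovers. Comparing them with the parentals, only the h allele has switched, so h is the middle locus and the order is v – h – dw.
v–h: (248 + 35)/1200 = 0.2358; h–dw: (156 + 35)/1200 = 0.1592.
Expected DCO frequency = 0.2358 × 0.1592 ≈ 0.03754; observed = 35/1200 ≈ 0.02917.
Coefficient of coincidence = 0.02917/0.03754 ≈ 0.78; interference = 1 − 0.78 = 0.22.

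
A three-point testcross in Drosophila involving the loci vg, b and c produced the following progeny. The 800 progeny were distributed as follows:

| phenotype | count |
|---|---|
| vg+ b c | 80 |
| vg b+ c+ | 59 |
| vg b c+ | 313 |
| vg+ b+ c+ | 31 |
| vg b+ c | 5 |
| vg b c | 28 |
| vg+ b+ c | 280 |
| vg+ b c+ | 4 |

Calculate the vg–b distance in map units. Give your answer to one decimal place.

The two most frequent reciprocal classes, vg+ b+ c and vg b c+, are the parental types, so the F1 was vg+ b+ c / vg b c+.
The two rarest classes, vg b+ c and vg+ b c+, are the double crossovers. Comparing them with the parentals, only the vg allele has switched, so vg is the middle locus and the order is c – vg – b.
Crossovers in the vg–b interval produce the single-crossover classes vg+ b c and vg b+ c+ (80 + 59 = 139) plus the double crossovers (9).
RF(vg–b) = (139 + 9) / 800 = 148/800 = 0.1850 → 18.5 map units.

18.5 map units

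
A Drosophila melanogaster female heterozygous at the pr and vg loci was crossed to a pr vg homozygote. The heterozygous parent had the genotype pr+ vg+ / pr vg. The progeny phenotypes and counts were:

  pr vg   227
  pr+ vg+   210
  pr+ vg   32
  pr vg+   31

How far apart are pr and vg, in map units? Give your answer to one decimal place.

12.6 map units

The recombinant classes are pr+ vg and pr vg+: 32 + 31 = 63.
Recombination frequency = 63/500 = 0.1260 ≈ 12.6%, i.e. 12.6 map units.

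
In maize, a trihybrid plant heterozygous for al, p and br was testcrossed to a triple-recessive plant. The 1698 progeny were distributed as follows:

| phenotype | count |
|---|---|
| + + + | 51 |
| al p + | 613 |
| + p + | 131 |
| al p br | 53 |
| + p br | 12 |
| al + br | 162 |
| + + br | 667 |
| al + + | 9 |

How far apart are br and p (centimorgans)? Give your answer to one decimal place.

7.4 centimorgans

The two most frequent reciprocal classes, + + br and al p +, are the parental types, so the F1 was + + br / al p +.
The two rarest classes, + p br and al + +, are the double crossovers. Comparing them with the parentals, only the p allele has switched, so p is the middle locus and the order is al – p – br.
Crossovers in the p–br interval produce the single-crossover classes + + + and al p br (51 + 53 = 104) plus the double crossovers (21).
RF(p–br) = (104 + 21) / 1698 = 125/1698 = 0.0736 → 7.4 centimorgans.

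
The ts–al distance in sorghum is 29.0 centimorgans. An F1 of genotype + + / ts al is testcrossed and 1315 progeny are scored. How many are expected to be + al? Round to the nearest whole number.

191

A map distance of 29.0 centimorgans corresponds to a recombination frequency of 0.290.
The F1 is + + / ts al, so + al is a recombinant gamete class with expected frequency r/2 = 0.290/2 = 0.1450.
Expected number = 0.1450 × 1315 = 190.67 ≈ 191.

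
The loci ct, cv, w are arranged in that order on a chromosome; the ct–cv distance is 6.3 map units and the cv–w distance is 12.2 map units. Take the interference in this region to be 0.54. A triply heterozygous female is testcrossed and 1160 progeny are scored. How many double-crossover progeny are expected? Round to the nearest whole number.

4

Map distances give recombination frequencies of 0.063 and 0.122 for the two intervals.
With interference 0.54 (so coincidence = 0.46), expected double-crossover frequency = 0.063 × 0.122 × 0.46 = 0.00354.
Expected number = 0.00354 × 1160 = 4.10 ≈ 4.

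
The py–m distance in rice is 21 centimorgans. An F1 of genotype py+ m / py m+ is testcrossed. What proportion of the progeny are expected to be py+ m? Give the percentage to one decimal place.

A map distance of 21 centimorgans corresponds to a recombination frequency of 0.210.
The F1 is py+ m / py m+, so py+ m is a parental gamete class with expected frequency (1 − r)/2 = 0.790/2 = 0.3950.
That is 0.3950 = 39.5% of the progeny.

39.5%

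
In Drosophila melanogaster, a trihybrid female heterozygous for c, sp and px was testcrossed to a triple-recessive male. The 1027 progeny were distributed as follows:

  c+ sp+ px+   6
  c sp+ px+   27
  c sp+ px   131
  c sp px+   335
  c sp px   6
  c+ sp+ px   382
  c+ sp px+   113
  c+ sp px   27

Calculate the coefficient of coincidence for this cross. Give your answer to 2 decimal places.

The two most frequent reciprocal classes, c sp px+ and c+ sp+ px, are the parental types, so the F1 was c sp px+ / c+ sp+ px.
The two rarest classes, c sp px and c+ sp+ px+, are the double crossovers. Comparing them with the parentals, only the px allele has switched, so px is the middle locus and the order is sp – px – c.
sp–px: (54 + 12)/1027 = 0.0643; px–c: (244 + 12)/1027 = 0.2493.
Expected DCO frequency = 0.0643 × 0.2493 ≈ 0.01603; observed = 12/1027 ≈ 0.01168.
Coefficient of coincidence = 0.01168/0.01603 ≈ 0.73.

0.73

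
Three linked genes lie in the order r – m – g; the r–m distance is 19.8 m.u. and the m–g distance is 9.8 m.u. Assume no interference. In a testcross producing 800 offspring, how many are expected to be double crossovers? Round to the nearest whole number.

16

Map distances give recombination frequencies of 0.198 and 0.098 for the two intervals.
With no interference, expected double-crossover frequency = 0.198 × 0.098 = 0.01940.
Expected number = 0.01940 × 800 = 15.52 ≈ 16.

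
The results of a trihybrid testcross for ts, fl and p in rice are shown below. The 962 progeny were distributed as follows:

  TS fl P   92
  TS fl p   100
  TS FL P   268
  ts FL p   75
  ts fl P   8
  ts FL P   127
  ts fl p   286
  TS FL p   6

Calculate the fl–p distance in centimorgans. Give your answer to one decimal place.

The two most frequent reciprocal classes, TS FL P and ts fl p, are the parental types, so the F1 was TS FL P / ts fl p.
The two rarest classes, TS FL p and ts fl P, are the double crossovers. Comparing them with the parentals, only the p allele has switched, so p is the middle locus and the order is ts – p – fl.
Crossovers in the p–fl interval produce the single-crossover classes TS fl P and ts FL p (92 + 75 = 167) plus the double crossovers (14).
RF(p–fl) = (167 + 14) / 962 = 181/962 = 0.1881 → 18.8 centimorgans.

18.8 centimorgans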